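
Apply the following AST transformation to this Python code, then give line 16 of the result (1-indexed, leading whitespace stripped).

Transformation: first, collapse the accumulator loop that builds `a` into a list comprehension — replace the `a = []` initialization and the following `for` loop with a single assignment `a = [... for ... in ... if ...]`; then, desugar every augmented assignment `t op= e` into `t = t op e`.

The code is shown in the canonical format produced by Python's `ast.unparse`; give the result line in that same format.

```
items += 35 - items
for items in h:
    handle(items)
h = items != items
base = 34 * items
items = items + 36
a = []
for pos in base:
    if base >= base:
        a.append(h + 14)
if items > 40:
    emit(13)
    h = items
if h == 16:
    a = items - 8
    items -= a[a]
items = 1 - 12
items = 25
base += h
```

base = base + h

Transformed code:
items = items + (35 - items)
for items in h:
    handle(items)
h = items != items
base = 34 * items
items = items + 36
a = [h + 14 for pos in base if base >= base]
if items > 40:
    emit(13)
    h = items
if h == 16:
    a = items - 8
    items = items - a[a]
items = 1 - 12
items = 25
base = base + h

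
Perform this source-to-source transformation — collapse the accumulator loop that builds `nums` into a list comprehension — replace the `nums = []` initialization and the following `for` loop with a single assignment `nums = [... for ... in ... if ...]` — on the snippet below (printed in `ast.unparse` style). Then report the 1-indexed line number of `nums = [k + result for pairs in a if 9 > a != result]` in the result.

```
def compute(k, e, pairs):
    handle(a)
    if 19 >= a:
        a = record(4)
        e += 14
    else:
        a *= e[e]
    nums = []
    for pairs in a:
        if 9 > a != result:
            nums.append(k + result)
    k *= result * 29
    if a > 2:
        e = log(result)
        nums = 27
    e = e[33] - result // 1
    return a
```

Transformed code:
def compute(k, e, pairs):
    handle(a)
    if 19 >= a:
        a = record(4)
        e += 14
    else:
        a *= e[e]
    nums = [k + result for pairs in a if 9 > a != result]
    k *= result * 29
    if a > 2:
        e = log(result)
        nums = 27
    e = e[33] - result // 1
    return a

8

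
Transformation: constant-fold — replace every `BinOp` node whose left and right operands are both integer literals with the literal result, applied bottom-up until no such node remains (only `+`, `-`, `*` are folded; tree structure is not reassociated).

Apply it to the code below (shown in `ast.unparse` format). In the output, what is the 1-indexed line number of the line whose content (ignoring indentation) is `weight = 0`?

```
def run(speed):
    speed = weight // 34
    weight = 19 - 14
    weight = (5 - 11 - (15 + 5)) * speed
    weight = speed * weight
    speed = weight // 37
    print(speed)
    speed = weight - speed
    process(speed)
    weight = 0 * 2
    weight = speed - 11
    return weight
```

10

Transformed code:
def run(speed):
    speed = weight // 34
    weight = 5
    weight = -26 * speed
    weight = speed * weight
    speed = weight // 37
    print(speed)
    speed = weight - speed
    process(speed)
    weight = 0
    weight = speed - 11
    return weight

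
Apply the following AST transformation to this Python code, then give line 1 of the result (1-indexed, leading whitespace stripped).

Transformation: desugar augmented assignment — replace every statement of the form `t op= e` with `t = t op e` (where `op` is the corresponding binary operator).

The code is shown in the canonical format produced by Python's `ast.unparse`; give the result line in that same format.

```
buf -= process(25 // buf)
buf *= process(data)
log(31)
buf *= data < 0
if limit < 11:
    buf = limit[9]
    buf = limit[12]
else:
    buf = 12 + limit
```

buf = buf - process(25 // buf)

Transformed code:
buf = buf - process(25 // buf)
buf = buf * process(data)
log(31)
buf = buf * (data < 0)
if limit < 11:
    buf = limit[9]
    buf = limit[12]
else:
    buf = 12 + limit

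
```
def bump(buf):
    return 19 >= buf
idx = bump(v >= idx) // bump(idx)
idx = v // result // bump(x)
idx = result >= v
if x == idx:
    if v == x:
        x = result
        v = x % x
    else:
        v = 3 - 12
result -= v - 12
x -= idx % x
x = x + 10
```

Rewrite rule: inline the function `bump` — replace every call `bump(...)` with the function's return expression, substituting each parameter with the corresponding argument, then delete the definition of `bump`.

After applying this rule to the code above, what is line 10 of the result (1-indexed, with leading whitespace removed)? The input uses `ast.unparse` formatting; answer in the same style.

Transformed code:
idx = (19 >= (v >= idx)) // (19 >= idx)
idx = v // result // (19 >= x)
idx = result >= v
if x == idx:
    if v == x:
        x = result
        v = x % x
    else:
        v = 3 - 12
result -= v - 12
x -= idx % x
x = x + 10

result -= v - 12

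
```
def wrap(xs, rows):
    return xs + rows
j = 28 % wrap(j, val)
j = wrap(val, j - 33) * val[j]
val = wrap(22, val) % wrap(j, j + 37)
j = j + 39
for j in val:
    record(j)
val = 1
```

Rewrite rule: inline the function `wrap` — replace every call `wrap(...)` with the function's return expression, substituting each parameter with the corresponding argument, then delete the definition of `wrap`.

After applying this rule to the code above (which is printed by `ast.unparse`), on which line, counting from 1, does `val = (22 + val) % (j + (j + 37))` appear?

Transformed code:
j = 28 % (j + val)
j = (val + (j - 33)) * val[j]
val = (22 + val) % (j + (j + 37))
j = j + 39
for j in val:
    record(j)
val = 1

3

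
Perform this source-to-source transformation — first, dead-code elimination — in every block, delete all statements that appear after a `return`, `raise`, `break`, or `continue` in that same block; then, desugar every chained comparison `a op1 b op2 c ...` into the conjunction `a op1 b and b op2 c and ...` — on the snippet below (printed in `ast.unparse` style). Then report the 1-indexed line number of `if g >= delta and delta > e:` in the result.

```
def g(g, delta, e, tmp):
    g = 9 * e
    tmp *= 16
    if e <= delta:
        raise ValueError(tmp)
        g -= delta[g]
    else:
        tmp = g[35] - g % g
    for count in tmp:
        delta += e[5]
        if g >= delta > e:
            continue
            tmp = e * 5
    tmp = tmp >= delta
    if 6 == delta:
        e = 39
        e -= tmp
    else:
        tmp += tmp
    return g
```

Transformed code:
def g(g, delta, e, tmp):
    g = 9 * e
    tmp *= 16
    if e <= delta:
        raise ValueError(tmp)
    else:
        tmp = g[35] - g % g
    for count in tmp:
        delta += e[5]
        if g >= delta and delta > e:
            continue
    tmp = tmp >= delta
    if 6 == delta:
        e = 39
        e -= tmp
    else:
        tmp += tmp
    return g

10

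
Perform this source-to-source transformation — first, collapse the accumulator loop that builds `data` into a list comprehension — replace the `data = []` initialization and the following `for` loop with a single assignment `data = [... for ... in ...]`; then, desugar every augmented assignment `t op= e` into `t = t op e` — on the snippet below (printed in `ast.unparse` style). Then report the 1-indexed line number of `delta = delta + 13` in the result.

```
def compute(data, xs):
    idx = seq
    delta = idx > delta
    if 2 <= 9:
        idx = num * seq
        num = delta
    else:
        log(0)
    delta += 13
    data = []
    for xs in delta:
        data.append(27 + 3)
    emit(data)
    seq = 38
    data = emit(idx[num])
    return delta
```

9

Transformed code:
def compute(data, xs):
    idx = seq
    delta = idx > delta
    if 2 <= 9:
        idx = num * seq
        num = delta
    else:
        log(0)
    delta = delta + 13
    data = [27 + 3 for xs in delta]
    emit(data)
    seq = 38
    data = emit(idx[num])
    return delta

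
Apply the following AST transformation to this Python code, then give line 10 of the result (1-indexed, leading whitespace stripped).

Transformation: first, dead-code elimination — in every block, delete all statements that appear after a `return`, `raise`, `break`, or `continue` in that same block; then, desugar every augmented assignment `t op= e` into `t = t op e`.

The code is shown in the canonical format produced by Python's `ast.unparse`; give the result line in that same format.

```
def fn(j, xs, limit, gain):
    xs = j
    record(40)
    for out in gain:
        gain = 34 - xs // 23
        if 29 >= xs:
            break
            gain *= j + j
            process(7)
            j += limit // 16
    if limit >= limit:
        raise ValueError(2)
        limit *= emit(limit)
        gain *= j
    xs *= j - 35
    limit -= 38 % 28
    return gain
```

xs = xs * (j - 35)

Transformed code:
def fn(j, xs, limit, gain):
    xs = j
    record(40)
    for out in gain:
        gain = 34 - xs // 23
        if 29 >= xs:
            break
    if limit >= limit:
        raise ValueError(2)
    xs = xs * (j - 35)
    limit = limit - 38 % 28
    return gain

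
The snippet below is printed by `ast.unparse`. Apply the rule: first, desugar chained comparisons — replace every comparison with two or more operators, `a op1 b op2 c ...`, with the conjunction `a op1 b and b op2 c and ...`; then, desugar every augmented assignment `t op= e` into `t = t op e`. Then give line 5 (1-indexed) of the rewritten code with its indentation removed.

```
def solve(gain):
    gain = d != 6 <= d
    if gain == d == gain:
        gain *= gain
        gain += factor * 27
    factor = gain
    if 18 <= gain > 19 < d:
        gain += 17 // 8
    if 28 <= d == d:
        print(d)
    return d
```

Transformed code:
def solve(gain):
    gain = d != 6 and 6 <= d
    if gain == d and d == gain:
        gain = gain * gain
        gain = gain + factor * 27
    factor = gain
    if 18 <= gain and gain > 19 and (19 < d):
        gain = gain + 17 // 8
    if 28 <= d and d == d:
        print(d)
    return d

gain = gain + factor * 27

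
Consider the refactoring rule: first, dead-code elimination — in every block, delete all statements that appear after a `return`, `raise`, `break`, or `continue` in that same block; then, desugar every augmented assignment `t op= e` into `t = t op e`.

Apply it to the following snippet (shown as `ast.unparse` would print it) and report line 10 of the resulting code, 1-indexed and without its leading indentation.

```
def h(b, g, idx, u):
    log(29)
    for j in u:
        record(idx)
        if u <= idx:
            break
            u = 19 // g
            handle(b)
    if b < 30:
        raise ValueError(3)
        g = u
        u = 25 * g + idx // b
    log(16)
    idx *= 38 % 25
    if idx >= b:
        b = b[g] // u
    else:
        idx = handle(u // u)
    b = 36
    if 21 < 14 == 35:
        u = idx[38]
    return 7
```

Transformed code:
def h(b, g, idx, u):
    log(29)
    for j in u:
        record(idx)
        if u <= idx:
            break
    if b < 30:
        raise ValueError(3)
    log(16)
    idx = idx * (38 % 25)
    if idx >= b:
        b = b[g] // u
    else:
        idx = handle(u // u)
    b = 36
    if 21 < 14 == 35:
        u = idx[38]
    return 7

idx = idx * (38 % 25)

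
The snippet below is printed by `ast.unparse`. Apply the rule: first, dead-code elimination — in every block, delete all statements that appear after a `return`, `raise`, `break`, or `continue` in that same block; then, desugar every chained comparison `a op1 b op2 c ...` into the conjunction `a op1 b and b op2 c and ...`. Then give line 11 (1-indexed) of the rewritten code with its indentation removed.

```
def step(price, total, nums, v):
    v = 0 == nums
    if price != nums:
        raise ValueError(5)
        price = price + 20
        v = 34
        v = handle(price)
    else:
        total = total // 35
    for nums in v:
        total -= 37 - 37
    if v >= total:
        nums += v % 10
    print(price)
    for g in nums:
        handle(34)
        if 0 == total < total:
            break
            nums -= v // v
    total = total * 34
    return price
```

print(price)

Transformed code:
def step(price, total, nums, v):
    v = 0 == nums
    if price != nums:
        raise ValueError(5)
    else:
        total = total // 35
    for nums in v:
        total -= 37 - 37
    if v >= total:
        nums += v % 10
    print(price)
    for g in nums:
        handle(34)
        if 0 == total and total < total:
            break
    total = total * 34
    return price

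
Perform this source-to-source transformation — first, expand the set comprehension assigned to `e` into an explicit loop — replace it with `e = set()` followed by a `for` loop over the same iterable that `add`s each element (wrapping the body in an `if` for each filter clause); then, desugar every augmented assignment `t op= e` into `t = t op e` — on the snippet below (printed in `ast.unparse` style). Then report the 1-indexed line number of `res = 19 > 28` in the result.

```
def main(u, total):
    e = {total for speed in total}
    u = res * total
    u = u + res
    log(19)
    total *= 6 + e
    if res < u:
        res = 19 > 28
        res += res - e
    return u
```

Transformed code:
def main(u, total):
    e = set()
    for speed in total:
        e.add(total)
    u = res * total
    u = u + res
    log(19)
    total = total * (6 + e)
    if res < u:
        res = 19 > 28
        res = res + (res - e)
    return u

10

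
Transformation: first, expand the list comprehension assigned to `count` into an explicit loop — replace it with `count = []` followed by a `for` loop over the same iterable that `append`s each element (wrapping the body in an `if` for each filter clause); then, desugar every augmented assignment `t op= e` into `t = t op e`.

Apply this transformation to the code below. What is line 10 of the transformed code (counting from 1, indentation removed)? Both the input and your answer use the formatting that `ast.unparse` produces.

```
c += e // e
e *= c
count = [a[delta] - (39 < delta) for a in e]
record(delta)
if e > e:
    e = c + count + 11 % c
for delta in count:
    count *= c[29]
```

Transformed code:
c = c + e // e
e = e * c
count = []
for a in e:
    count.append(a[delta] - (39 < delta))
record(delta)
if e > e:
    e = c + count + 11 % c
for delta in count:
    count = count * c[29]

count = count * c[29]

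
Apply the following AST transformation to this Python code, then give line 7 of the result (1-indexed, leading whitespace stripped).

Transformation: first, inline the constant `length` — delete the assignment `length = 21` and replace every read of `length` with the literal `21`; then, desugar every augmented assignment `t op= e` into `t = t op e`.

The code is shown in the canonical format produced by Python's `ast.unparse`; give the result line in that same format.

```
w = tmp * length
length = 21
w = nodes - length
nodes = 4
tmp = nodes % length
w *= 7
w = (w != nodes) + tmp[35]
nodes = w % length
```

Transformed code:
w = tmp * 21
w = nodes - 21
nodes = 4
tmp = nodes % 21
w = w * 7
w = (w != nodes) + tmp[35]
nodes = w % 21

nodes = w % 21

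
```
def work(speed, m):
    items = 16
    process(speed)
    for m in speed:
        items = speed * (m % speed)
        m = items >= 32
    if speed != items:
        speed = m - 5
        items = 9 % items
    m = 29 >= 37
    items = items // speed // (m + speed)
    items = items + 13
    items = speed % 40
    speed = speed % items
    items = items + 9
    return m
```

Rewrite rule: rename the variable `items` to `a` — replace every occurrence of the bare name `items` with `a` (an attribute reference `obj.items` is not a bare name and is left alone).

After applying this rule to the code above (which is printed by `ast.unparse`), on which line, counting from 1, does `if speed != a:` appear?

7

Transformed code:
def work(speed, m):
    a = 16
    process(speed)
    for m in speed:
        a = speed * (m % speed)
        m = a >= 32
    if speed != a:
        speed = m - 5
        a = 9 % a
    m = 29 >= 37
    a = a // speed // (m + speed)
    a = a + 13
    a = speed % 40
    speed = speed % a
    a = a + 9
    return m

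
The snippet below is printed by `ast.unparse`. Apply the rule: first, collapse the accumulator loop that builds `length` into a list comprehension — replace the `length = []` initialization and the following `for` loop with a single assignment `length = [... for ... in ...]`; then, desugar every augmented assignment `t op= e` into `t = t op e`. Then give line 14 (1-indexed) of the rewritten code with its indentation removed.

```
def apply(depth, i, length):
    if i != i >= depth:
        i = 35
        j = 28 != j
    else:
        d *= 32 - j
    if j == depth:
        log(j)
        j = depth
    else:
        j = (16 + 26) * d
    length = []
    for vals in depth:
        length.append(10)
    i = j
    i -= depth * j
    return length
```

Transformed code:
def apply(depth, i, length):
    if i != i >= depth:
        i = 35
        j = 28 != j
    else:
        d = d * (32 - j)
    if j == depth:
        log(j)
        j = depth
    else:
        j = (16 + 26) * d
    length = [10 for vals in depth]
    i = j
    i = i - depth * j
    return length

i = i - depth * j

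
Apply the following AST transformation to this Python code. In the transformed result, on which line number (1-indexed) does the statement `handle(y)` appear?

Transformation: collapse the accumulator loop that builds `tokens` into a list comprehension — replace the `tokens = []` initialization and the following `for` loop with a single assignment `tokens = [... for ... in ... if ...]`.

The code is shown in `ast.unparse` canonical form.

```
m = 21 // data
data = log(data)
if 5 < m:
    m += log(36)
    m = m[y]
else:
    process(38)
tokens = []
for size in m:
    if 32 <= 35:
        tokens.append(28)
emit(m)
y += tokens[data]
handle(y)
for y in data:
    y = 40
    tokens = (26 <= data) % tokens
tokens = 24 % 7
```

Transformed code:
m = 21 // data
data = log(data)
if 5 < m:
    m += log(36)
    m = m[y]
else:
    process(38)
tokens = [28 for size in m if 32 <= 35]
emit(m)
y += tokens[data]
handle(y)
for y in data:
    y = 40
    tokens = (26 <= data) % tokens
tokens = 24 % 7

11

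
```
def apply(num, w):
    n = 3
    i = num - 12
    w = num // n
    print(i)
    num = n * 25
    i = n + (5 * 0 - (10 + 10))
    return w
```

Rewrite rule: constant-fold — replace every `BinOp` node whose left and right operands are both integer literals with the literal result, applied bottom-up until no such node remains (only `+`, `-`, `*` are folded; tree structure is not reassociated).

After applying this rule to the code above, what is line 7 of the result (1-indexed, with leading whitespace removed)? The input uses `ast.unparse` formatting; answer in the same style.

Transformed code:
def apply(num, w):
    n = 3
    i = num - 12
    w = num // n
    print(i)
    num = n * 25
    i = n + -20
    return w

i = n + -20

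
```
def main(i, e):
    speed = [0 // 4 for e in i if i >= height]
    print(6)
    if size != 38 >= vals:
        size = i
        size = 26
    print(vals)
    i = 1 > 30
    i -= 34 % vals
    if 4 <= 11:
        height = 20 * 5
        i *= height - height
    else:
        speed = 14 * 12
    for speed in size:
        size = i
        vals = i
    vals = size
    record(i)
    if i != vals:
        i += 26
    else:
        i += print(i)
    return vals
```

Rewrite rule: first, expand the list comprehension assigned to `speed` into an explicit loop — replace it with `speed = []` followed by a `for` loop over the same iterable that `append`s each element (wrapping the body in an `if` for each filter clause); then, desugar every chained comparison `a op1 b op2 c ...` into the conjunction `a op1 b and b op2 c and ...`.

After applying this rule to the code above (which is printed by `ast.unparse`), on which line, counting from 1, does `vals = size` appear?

21

Transformed code:
def main(i, e):
    speed = []
    for e in i:
        if i >= height:
            speed.append(0 // 4)
    print(6)
    if size != 38 and 38 >= vals:
        size = i
        size = 26
    print(vals)
    i = 1 > 30
    i -= 34 % vals
    if 4 <= 11:
        height = 20 * 5
        i *= height - height
    else:
        speed = 14 * 12
    for speed in size:
        size = i
        vals = i
    vals = size
    record(i)
    if i != vals:
        i += 26
    else:
        i += print(i)
    return vals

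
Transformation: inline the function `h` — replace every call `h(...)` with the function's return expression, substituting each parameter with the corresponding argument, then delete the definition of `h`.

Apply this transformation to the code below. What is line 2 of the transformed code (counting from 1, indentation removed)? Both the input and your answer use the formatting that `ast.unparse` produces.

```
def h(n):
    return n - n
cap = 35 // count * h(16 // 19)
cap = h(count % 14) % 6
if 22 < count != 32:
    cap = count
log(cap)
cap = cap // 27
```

Transformed code:
cap = 35 // count * (16 // 19 - 16 // 19)
cap = (count % 14 - count % 14) % 6
if 22 < count != 32:
    cap = count
log(cap)
cap = cap // 27

cap = (count % 14 - count % 14) % 6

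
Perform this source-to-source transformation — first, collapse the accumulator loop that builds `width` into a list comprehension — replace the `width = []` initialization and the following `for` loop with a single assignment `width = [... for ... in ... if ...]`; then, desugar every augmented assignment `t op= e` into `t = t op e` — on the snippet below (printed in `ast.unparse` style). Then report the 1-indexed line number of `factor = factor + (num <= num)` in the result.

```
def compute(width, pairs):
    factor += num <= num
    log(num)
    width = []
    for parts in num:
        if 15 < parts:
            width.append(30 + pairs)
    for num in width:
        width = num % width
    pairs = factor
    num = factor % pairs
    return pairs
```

2

Transformed code:
def compute(width, pairs):
    factor = factor + (num <= num)
    log(num)
    width = [30 + pairs for parts in num if 15 < parts]
    for num in width:
        width = num % width
    pairs = factor
    num = factor % pairs
    return pairs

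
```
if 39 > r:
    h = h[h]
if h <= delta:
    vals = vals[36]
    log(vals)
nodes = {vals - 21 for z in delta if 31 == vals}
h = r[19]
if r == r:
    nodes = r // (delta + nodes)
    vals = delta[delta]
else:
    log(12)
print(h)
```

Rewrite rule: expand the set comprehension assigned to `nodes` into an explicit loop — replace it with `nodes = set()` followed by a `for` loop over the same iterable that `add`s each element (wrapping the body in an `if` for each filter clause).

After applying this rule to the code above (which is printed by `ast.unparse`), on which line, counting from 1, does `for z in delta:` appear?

Transformed code:
if 39 > r:
    h = h[h]
if h <= delta:
    vals = vals[36]
    log(vals)
nodes = set()
for z in delta:
    if 31 == vals:
        nodes.add(vals - 21)
h = r[19]
if r == r:
    nodes = r // (delta + nodes)
    vals = delta[delta]
else:
    log(12)
print(h)

7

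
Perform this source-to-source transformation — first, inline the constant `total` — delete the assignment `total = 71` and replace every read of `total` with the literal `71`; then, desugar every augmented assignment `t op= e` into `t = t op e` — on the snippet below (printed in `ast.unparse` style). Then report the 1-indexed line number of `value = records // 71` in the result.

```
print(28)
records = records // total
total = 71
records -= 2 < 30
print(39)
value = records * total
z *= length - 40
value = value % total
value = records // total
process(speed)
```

8

Transformed code:
print(28)
records = records // 71
records = records - (2 < 30)
print(39)
value = records * 71
z = z * (length - 40)
value = value % 71
value = records // 71
process(speed)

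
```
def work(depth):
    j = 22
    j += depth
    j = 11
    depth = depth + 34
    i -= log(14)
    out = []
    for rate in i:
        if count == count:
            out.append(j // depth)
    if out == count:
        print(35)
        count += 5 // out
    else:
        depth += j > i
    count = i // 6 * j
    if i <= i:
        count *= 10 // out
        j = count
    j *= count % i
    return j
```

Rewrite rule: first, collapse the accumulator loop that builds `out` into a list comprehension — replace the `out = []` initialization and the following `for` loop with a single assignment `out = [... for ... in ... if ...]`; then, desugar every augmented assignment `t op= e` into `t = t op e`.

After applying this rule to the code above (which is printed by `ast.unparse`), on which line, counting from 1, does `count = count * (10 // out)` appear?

15

Transformed code:
def work(depth):
    j = 22
    j = j + depth
    j = 11
    depth = depth + 34
    i = i - log(14)
    out = [j // depth for rate in i if count == count]
    if out == count:
        print(35)
        count = count + 5 // out
    else:
        depth = depth + (j > i)
    count = i // 6 * j
    if i <= i:
        count = count * (10 // out)
        j = count
    j = j * (count % i)
    return j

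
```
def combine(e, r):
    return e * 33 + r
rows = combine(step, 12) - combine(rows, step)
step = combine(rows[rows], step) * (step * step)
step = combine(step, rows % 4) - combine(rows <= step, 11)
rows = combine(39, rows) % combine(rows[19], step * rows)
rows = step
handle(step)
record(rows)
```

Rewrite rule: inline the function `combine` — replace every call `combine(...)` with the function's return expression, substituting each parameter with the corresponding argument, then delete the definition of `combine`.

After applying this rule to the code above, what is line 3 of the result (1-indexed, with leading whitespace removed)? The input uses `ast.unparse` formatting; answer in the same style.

step = step * 33 + rows % 4 - ((rows <= step) * 33 + 11)

Transformed code:
rows = step * 33 + 12 - (rows * 33 + step)
step = (rows[rows] * 33 + step) * (step * step)
step = step * 33 + rows % 4 - ((rows <= step) * 33 + 11)
rows = (39 * 33 + rows) % (rows[19] * 33 + step * rows)
rows = step
handle(step)
record(rows)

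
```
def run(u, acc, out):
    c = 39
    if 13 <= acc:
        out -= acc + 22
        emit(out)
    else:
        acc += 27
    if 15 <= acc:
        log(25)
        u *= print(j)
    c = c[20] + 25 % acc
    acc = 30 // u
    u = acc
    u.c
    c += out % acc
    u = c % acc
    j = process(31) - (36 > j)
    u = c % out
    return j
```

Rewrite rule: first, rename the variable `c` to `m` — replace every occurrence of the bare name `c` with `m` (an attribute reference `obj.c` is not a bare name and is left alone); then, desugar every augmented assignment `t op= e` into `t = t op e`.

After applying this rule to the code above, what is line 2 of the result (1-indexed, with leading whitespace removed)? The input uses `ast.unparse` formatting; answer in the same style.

Transformed code:
def run(u, acc, out):
    m = 39
    if 13 <= acc:
        out = out - (acc + 22)
        emit(out)
    else:
        acc = acc + 27
    if 15 <= acc:
        log(25)
        u = u * print(j)
    m = m[20] + 25 % acc
    acc = 30 // u
    u = acc
    u.c
    m = m + out % acc
    u = m % acc
    j = process(31) - (36 > j)
    u = m % out
    return j

m = 39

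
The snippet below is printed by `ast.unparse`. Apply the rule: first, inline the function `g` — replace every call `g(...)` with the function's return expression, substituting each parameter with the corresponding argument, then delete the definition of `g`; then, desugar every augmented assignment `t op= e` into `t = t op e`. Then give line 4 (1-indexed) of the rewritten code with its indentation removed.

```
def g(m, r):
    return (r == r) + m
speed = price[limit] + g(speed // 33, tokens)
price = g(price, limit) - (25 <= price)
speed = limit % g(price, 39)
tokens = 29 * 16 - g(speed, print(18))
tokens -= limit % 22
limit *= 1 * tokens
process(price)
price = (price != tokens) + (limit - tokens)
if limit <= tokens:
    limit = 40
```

tokens = 29 * 16 - ((print(18) == print(18)) + speed)

Transformed code:
speed = price[limit] + ((tokens == tokens) + speed // 33)
price = (limit == limit) + price - (25 <= price)
speed = limit % ((39 == 39) + price)
tokens = 29 * 16 - ((print(18) == print(18)) + speed)
tokens = tokens - limit % 22
limit = limit * (1 * tokens)
process(price)
price = (price != tokens) + (limit - tokens)
if limit <= tokens:
    limit = 40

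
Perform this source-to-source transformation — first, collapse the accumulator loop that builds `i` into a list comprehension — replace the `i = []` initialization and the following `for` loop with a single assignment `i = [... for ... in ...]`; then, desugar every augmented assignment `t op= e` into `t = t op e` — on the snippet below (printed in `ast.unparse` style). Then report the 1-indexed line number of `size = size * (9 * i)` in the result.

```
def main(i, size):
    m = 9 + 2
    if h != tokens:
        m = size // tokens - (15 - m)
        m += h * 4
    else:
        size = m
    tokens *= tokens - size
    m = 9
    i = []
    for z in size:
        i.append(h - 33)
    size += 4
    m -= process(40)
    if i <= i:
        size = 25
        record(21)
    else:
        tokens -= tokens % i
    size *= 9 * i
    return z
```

18

Transformed code:
def main(i, size):
    m = 9 + 2
    if h != tokens:
        m = size // tokens - (15 - m)
        m = m + h * 4
    else:
        size = m
    tokens = tokens * (tokens - size)
    m = 9
    i = [h - 33 for z in size]
    size = size + 4
    m = m - process(40)
    if i <= i:
        size = 25
        record(21)
    else:
        tokens = tokens - tokens % i
    size = size * (9 * i)
    return z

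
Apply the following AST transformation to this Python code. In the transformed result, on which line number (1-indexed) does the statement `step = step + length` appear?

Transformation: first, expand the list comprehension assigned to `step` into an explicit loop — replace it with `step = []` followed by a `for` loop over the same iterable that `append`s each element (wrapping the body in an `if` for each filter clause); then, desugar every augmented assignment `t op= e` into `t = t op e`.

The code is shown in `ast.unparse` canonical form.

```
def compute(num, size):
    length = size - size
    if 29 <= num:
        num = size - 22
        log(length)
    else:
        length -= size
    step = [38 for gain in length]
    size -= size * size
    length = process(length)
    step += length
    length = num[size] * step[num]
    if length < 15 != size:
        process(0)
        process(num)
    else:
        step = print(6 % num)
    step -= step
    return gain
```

Transformed code:
def compute(num, size):
    length = size - size
    if 29 <= num:
        num = size - 22
        log(length)
    else:
        length = length - size
    step = []
    for gain in length:
        step.append(38)
    size = size - size * size
    length = process(length)
    step = step + length
    length = num[size] * step[num]
    if length < 15 != size:
        process(0)
        process(num)
    else:
        step = print(6 % num)
    step = step - step
    return gain

13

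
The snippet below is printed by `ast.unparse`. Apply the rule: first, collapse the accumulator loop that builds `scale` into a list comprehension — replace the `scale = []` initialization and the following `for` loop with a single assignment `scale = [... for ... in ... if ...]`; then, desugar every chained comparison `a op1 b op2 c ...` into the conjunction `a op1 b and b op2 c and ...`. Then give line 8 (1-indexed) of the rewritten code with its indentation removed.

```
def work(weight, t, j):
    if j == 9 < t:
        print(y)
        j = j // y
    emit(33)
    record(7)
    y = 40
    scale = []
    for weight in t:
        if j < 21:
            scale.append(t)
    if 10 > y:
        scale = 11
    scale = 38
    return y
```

scale = [t for weight in t if j < 21]

Transformed code:
def work(weight, t, j):
    if j == 9 and 9 < t:
        print(y)
        j = j // y
    emit(33)
    record(7)
    y = 40
    scale = [t for weight in t if j < 21]
    if 10 > y:
        scale = 11
    scale = 38
    return y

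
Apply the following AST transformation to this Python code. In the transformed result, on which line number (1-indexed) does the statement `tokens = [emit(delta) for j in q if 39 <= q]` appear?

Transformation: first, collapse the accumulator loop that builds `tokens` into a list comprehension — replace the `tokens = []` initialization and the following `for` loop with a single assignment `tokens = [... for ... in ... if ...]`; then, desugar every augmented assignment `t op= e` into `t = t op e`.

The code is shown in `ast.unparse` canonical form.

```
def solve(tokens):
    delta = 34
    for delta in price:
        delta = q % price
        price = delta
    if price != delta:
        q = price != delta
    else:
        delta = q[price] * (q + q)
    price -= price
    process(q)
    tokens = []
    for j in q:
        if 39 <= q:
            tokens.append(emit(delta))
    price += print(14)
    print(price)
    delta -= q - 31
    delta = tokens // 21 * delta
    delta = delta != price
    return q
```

Transformed code:
def solve(tokens):
    delta = 34
    for delta in price:
        delta = q % price
        price = delta
    if price != delta:
        q = price != delta
    else:
        delta = q[price] * (q + q)
    price = price - price
    process(q)
    tokens = [emit(delta) for j in q if 39 <= q]
    price = price + print(14)
    print(price)
    delta = delta - (q - 31)
    delta = tokens // 21 * delta
    delta = delta != price
    return q

12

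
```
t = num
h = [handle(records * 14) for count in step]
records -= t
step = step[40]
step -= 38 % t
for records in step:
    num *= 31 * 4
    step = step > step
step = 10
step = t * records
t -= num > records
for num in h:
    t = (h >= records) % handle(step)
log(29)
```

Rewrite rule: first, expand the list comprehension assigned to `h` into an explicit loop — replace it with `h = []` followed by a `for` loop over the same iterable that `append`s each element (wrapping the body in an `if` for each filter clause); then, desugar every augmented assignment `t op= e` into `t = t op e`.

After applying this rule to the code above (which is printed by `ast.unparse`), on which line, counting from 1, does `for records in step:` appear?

Transformed code:
t = num
h = []
for count in step:
    h.append(handle(records * 14))
records = records - t
step = step[40]
step = step - 38 % t
for records in step:
    num = num * (31 * 4)
    step = step > step
step = 10
step = t * records
t = t - (num > records)
for num in h:
    t = (h >= records) % handle(step)
log(29)

8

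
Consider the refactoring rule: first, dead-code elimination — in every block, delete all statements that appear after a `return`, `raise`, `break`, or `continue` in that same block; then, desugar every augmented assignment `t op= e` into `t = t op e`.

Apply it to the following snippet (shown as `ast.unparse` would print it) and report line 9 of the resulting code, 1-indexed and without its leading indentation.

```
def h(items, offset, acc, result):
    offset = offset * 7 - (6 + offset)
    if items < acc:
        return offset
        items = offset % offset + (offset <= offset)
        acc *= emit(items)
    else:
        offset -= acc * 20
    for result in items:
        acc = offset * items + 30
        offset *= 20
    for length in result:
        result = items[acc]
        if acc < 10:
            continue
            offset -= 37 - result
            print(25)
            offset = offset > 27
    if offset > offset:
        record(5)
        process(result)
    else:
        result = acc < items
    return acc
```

offset = offset * 20

Transformed code:
def h(items, offset, acc, result):
    offset = offset * 7 - (6 + offset)
    if items < acc:
        return offset
    else:
        offset = offset - acc * 20
    for result in items:
        acc = offset * items + 30
        offset = offset * 20
    for length in result:
        result = items[acc]
        if acc < 10:
            continue
    if offset > offset:
        record(5)
        process(result)
    else:
        result = acc < items
    return acc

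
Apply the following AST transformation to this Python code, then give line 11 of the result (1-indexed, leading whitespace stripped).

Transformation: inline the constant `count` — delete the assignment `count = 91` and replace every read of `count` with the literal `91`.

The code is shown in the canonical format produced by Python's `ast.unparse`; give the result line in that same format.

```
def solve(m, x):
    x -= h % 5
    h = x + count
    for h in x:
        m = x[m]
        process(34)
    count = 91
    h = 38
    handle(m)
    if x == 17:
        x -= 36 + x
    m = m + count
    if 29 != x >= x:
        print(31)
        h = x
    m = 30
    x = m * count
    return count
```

m = m + 91

Transformed code:
def solve(m, x):
    x -= h % 5
    h = x + 91
    for h in x:
        m = x[m]
        process(34)
    h = 38
    handle(m)
    if x == 17:
        x -= 36 + x
    m = m + 91
    if 29 != x >= x:
        print(31)
        h = x
    m = 30
    x = m * 91
    return 91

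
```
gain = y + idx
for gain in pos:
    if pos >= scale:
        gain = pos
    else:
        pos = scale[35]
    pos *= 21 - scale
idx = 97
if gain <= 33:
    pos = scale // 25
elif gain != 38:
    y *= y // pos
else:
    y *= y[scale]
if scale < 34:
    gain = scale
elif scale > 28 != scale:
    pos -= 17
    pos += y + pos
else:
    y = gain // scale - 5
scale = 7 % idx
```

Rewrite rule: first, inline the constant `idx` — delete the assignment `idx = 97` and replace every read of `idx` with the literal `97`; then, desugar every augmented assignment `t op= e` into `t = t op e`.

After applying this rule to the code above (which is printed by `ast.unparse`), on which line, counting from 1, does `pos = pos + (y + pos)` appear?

18

Transformed code:
gain = y + 97
for gain in pos:
    if pos >= scale:
        gain = pos
    else:
        pos = scale[35]
    pos = pos * (21 - scale)
if gain <= 33:
    pos = scale // 25
elif gain != 38:
    y = y * (y // pos)
else:
    y = y * y[scale]
if scale < 34:
    gain = scale
elif scale > 28 != scale:
    pos = pos - 17
    pos = pos + (y + pos)
else:
    y = gain // scale - 5
scale = 7 % 97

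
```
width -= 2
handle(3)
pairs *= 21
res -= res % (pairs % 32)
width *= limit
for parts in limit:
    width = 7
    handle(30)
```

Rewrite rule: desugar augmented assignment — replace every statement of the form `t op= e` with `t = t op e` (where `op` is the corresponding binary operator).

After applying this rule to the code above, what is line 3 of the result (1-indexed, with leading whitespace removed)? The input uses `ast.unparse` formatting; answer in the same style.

Transformed code:
width = width - 2
handle(3)
pairs = pairs * 21
res = res - res % (pairs % 32)
width = width * limit
for parts in limit:
    width = 7
    handle(30)

pairs = pairs * 21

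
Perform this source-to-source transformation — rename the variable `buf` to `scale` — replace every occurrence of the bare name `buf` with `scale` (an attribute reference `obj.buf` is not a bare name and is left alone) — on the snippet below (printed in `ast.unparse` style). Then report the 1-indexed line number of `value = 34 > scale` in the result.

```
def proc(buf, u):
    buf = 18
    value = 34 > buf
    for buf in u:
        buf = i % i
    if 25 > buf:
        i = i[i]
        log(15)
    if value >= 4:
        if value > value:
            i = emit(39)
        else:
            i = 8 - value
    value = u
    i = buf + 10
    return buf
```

3

Transformed code:
def proc(scale, u):
    scale = 18
    value = 34 > scale
    for scale in u:
        scale = i % i
    if 25 > scale:
        i = i[i]
        log(15)
    if value >= 4:
        if value > value:
            i = emit(39)
        else:
            i = 8 - value
    value = u
    i = scale + 10
    return scale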